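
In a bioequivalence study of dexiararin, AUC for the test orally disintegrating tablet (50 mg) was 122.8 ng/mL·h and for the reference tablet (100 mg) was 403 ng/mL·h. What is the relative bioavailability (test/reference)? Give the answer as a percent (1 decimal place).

F_rel = 60.9%

F_rel = (AUC_test/D_test) / (AUC_ref/D_ref)
      = (122.8/50) / (403/100)
      = 2.456 / 4.03 = 0.6094 = 60.94%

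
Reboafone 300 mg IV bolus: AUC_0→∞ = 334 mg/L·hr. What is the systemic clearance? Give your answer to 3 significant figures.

CL = 0.898 L/hr

CL = Dose_iv / AUC_0→∞
   = 300 / 334 = 0.898204 L/hr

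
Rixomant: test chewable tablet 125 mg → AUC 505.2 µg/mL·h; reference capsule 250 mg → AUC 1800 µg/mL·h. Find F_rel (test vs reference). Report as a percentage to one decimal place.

F_rel = (AUC_test/D_test) / (AUC_ref/D_ref)
      = (505.2/125) / (1800/250)
      = 4.0416 / 7.2 = 0.5613 = 56.13%

F_rel = 56.1%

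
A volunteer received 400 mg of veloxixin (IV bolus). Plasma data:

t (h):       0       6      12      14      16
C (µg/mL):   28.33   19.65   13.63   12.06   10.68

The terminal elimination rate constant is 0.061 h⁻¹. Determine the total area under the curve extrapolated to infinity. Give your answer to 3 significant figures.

Trapezoidal AUC_0→16:
  [0→6]: (28.33+19.65)/2 × 6 = 143.94
  [6→12]: (19.65+13.63)/2 × 6 = 99.84
  [12→14]: (13.63+12.06)/2 × 2 = 25.69
  [14→16]: (12.06+10.68)/2 × 2 = 22.74
  Sum = 292.21 µg/mL·h
Extrapolated tail: C_last / k_e = 10.68 / 0.061 = 175.082
AUC_0→∞ = 292.21 + 175.082 = 467.292 µg/mL·h

AUC = 467 µg/mL·h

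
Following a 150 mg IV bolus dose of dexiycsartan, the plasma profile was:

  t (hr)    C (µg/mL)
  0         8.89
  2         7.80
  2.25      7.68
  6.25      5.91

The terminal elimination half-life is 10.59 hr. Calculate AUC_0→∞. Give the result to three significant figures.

Trapezoidal AUC_0→6.25:
  [0→2]: (8.89+7.80)/2 × 2 = 16.69
  [2→2.25]: (7.80+7.68)/2 × 0.25 = 1.935
  [2.25→6.25]: (7.68+5.91)/2 × 4 = 27.18
  Sum = 45.805 µg/mL·hr
k_e = ln2 / t½ = 0.693147 / 10.59 = 0.0655 hr^-1
Extrapolated tail: C_last / k_e = 5.91 / 0.0655 = 90.229
AUC_0→∞ = 45.805 + 90.229 = 136.034 µg/mL·hr

AUC = 136 µg/mL·hr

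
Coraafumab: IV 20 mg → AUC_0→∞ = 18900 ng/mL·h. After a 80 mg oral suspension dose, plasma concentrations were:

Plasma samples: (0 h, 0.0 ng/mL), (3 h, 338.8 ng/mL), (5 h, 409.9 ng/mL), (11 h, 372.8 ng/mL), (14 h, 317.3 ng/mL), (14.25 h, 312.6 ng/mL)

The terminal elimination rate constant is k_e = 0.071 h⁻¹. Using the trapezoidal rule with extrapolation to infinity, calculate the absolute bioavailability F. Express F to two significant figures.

Trapezoidal AUC_0→14.25 (oral suspension):
  [0→3]: (0.0+338.8)/2 × 3 = 508.2
  [3→5]: (338.8+409.9)/2 × 2 = 748.7
  [5→11]: (409.9+372.8)/2 × 6 = 2348.1
  [11→14]: (372.8+317.3)/2 × 3 = 1035.15
  [14→14.25]: (317.3+312.6)/2 × 0.25 = 78.7375
  Sum = 4718.8875 ng/mL·h
Tail: C_last/k_e = 312.6/0.071 = 4402.817
AUC_0→∞ (oral suspension) = 4718.8875 + 4402.817 = 9121.7045 ng/mL·h
F = (AUC_ev/D_ev)/(AUC_iv/D_iv) = (9121.7045/80)/(18900/20) = 114.021/945 = 0.1207

F = 0.12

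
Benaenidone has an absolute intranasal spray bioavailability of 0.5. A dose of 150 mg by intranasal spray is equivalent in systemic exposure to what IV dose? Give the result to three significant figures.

D_iv = 75.0 mg

Systemic exposure from an extravascular dose = F × D_ev, so the equivalent IV dose is F × D_ev.
D_iv = F × D_ev = 0.5 × 150 = 75 mg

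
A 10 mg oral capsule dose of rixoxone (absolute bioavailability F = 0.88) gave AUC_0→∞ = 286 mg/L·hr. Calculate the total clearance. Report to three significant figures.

CL = F × Dose / AUC_0→∞
   = 0.88 × 10 / 286 = 0.0307692 L/hr

CL = 0.0308 L/hr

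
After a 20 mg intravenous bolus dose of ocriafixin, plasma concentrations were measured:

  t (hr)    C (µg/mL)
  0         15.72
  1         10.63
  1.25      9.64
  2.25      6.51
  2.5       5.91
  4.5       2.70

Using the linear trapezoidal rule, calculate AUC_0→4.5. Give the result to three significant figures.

AUC = 33.9 µg/mL·hr

Trapezoidal AUC_0→4.5:
  [0→1]: (15.72+10.63)/2 × 1 = 13.175
  [1→1.25]: (10.63+9.64)/2 × 0.25 = 2.53375
  [1.25→2.25]: (9.64+6.51)/2 × 1 = 8.075
  [2.25→2.5]: (6.51+5.91)/2 × 0.25 = 1.5525
  [2.5→4.5]: (5.91+2.70)/2 × 2 = 8.61
  Sum = 33.94625 µg/mL·hr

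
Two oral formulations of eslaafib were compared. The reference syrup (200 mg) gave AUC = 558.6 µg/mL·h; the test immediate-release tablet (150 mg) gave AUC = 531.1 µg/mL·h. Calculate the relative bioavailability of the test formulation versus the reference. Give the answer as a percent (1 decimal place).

F_rel = (AUC_test/D_test) / (AUC_ref/D_ref)
      = (531.1/150) / (558.6/200)
      = 3.54067 / 2.793 = 1.2677 = 126.77%

F_rel = 126.8%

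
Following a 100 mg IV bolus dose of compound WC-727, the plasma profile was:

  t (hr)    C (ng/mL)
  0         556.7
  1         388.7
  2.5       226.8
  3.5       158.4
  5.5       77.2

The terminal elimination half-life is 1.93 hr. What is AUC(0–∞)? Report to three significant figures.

AUC = 1580 ng/mL·hr

Trapezoidal AUC_0→5.5:
  [0→1]: (556.7+388.7)/2 × 1 = 472.7
  [1→2.5]: (388.7+226.8)/2 × 1.5 = 461.625
  [2.5→3.5]: (226.8+158.4)/2 × 1 = 192.6
  [3.5→5.5]: (158.4+77.2)/2 × 2 = 235.6
  Sum = 1362.525 ng/mL·hr
k_e = ln2 / t½ = 0.693147 / 1.93 = 0.3591 hr^-1
Extrapolated tail: C_last / k_e = 77.2 / 0.3591 = 214.982
AUC_0→∞ = 1362.525 + 214.982 = 1577.507 ng/mL·hr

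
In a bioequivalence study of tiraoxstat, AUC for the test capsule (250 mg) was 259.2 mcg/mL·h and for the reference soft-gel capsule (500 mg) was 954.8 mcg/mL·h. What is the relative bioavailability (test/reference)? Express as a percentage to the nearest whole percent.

F_rel = 54%

F_rel = (AUC_test/D_test) / (AUC_ref/D_ref)
      = (259.2/250) / (954.8/500)
      = 1.0368 / 1.9096 = 0.5429 = 54.29%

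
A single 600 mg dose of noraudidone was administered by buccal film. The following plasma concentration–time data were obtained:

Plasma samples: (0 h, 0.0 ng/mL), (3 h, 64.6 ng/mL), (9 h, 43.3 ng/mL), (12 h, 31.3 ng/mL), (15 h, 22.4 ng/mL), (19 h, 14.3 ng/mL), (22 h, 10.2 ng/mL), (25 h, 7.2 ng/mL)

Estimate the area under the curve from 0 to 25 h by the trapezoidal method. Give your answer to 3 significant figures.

AUC = 749 ng/mL·h

Trapezoidal AUC_0→25:
  [0→3]: (0.0+64.6)/2 × 3 = 96.9
  [3→9]: (64.6+43.3)/2 × 6 = 323.7
  [9→12]: (43.3+31.3)/2 × 3 = 111.9
  [12→15]: (31.3+22.4)/2 × 3 = 80.55
  [15→19]: (22.4+14.3)/2 × 4 = 73.4
  [19→22]: (14.3+10.2)/2 × 3 = 36.75
  [22→25]: (10.2+7.2)/2 × 3 = 26.1
  Sum = 749.3 ng/mL·h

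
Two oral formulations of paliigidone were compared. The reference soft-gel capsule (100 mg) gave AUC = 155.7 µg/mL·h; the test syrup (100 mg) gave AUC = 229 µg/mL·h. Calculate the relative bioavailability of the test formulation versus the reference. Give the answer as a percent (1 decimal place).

F_rel = (AUC_test/D_test) / (AUC_ref/D_ref)
      = (229/100) / (155.7/100)
      = 2.29 / 1.557 = 1.4708 = 147.08%

F_rel = 147.1%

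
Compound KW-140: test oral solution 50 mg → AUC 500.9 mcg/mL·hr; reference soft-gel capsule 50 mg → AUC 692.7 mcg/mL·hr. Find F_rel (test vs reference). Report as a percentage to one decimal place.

F_rel = (AUC_test/D_test) / (AUC_ref/D_ref)
      = (500.9/50) / (692.7/50)
      = 10.018 / 13.854 = 0.7231 = 72.31%

F_rel = 72.3%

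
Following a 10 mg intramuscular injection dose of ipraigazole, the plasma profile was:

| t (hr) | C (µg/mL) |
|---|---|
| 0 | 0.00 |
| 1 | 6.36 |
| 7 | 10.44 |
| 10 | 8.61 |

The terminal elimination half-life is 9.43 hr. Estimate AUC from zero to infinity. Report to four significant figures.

Trapezoidal AUC_0→10:
  [0→1]: (0.00+6.36)/2 × 1 = 3.18
  [1→7]: (6.36+10.44)/2 × 6 = 50.4
  [7→10]: (10.44+8.61)/2 × 3 = 28.575
  Sum = 82.155 µg/mL·hr
k_e = ln2 / t½ = 0.693147 / 9.43 = 0.0735 hr^-1
Extrapolated tail: C_last / k_e = 8.61 / 0.0735 = 117.143
AUC_0→∞ = 82.155 + 117.143 = 199.298 µg/mL·hr

AUC = 199.3 µg/mL·hr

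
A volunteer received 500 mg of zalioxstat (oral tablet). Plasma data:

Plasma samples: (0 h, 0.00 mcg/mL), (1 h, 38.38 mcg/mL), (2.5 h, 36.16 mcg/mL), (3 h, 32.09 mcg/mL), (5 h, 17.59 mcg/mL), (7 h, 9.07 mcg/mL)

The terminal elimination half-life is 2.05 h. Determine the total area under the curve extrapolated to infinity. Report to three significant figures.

Trapezoidal AUC_0→7:
  [0→1]: (0.00+38.38)/2 × 1 = 19.19
  [1→2.5]: (38.38+36.16)/2 × 1.5 = 55.905
  [2.5→3]: (36.16+32.09)/2 × 0.5 = 17.0625
  [3→5]: (32.09+17.59)/2 × 2 = 49.68
  [5→7]: (17.59+9.07)/2 × 2 = 26.66
  Sum = 168.4975 mcg/mL·h
k_e = ln2 / t½ = 0.693147 / 2.05 = 0.3381 h^-1
Extrapolated tail: C_last / k_e = 9.07 / 0.3381 = 26.826
AUC_0→∞ = 168.4975 + 26.826 = 195.3235 mcg/mL·h

AUC = 195 mcg/mL·h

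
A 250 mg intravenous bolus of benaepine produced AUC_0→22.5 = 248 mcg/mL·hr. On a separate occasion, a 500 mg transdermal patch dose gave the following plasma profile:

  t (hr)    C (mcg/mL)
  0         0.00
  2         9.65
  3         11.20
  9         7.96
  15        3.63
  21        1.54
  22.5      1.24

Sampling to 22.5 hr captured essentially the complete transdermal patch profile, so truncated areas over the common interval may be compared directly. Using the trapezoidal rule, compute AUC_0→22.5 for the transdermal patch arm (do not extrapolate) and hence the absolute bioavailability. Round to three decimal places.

F = 0.262

Trapezoidal AUC_0→22.5 (transdermal patch):
  [0→2]: (0.00+9.65)/2 × 2 = 9.65
  [2→3]: (9.65+11.20)/2 × 1 = 10.425
  [3→9]: (11.20+7.96)/2 × 6 = 57.48
  [9→15]: (7.96+3.63)/2 × 6 = 34.77
  [15→21]: (3.63+1.54)/2 × 6 = 15.51
  [21→22.5]: (1.54+1.24)/2 × 1.5 = 2.085
  Sum = 129.92 mcg/mL·hr
F = (AUC_ev/D_ev)/(AUC_iv/D_iv) = (129.92/500)/(248/250) = 0.25984/0.992 = 0.2619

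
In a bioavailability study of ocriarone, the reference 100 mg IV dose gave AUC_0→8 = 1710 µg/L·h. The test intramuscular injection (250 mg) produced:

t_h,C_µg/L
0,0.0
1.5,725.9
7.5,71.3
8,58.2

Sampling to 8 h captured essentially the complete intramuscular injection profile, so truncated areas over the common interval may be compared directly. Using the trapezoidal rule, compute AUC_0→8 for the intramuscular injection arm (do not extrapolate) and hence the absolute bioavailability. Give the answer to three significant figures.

Trapezoidal AUC_0→8 (intramuscular injection):
  [0→1.5]: (0.0+725.9)/2 × 1.5 = 544.425
  [1.5→7.5]: (725.9+71.3)/2 × 6 = 2391.6
  [7.5→8]: (71.3+58.2)/2 × 0.5 = 32.375
  Sum = 2968.4 µg/L·h
F = (AUC_ev/D_ev)/(AUC_iv/D_iv) = (2968.4/250)/(1710/100) = 11.8736/17.1 = 0.6944

F = 0.694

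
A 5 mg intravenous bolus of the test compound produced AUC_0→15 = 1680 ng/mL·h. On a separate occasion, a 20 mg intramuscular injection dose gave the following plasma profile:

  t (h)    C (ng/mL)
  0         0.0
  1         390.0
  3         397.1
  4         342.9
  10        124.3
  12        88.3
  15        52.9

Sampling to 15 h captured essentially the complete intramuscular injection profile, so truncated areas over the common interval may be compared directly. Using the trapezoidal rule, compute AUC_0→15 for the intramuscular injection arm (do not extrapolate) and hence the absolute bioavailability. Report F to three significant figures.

Trapezoidal AUC_0→15 (intramuscular injection):
  [0→1]: (0.0+390.0)/2 × 1 = 195.0
  [1→3]: (390.0+397.1)/2 × 2 = 787.1
  [3→4]: (397.1+342.9)/2 × 1 = 370.0
  [4→10]: (342.9+124.3)/2 × 6 = 1401.6
  [10→12]: (124.3+88.3)/2 × 2 = 212.6
  [12→15]: (88.3+52.9)/2 × 3 = 211.8
  Sum = 3178.1 ng/mL·h
F = (AUC_ev/D_ev)/(AUC_iv/D_iv) = (3178.1/20)/(1680/5) = 158.905/336 = 0.4729

F = 0.473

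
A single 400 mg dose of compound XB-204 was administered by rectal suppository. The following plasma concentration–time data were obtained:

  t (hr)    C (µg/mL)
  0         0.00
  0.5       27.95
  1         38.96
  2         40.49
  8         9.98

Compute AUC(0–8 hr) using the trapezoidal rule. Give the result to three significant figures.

Trapezoidal AUC_0→8:
  [0→0.5]: (0.00+27.95)/2 × 0.5 = 6.9875
  [0.5→1]: (27.95+38.96)/2 × 0.5 = 16.7275
  [1→2]: (38.96+40.49)/2 × 1 = 39.725
  [2→8]: (40.49+9.98)/2 × 6 = 151.41
  Sum = 214.85 µg/mL·hr

AUC = 215 µg/mL·hr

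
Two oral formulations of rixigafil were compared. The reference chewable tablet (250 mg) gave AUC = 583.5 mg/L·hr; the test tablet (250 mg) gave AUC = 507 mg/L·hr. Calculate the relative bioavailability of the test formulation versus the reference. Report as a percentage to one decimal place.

F_rel = 86.9%

F_rel = (AUC_test/D_test) / (AUC_ref/D_ref)
      = (507/250) / (583.5/250)
      = 2.028 / 2.334 = 0.8689 = 86.89%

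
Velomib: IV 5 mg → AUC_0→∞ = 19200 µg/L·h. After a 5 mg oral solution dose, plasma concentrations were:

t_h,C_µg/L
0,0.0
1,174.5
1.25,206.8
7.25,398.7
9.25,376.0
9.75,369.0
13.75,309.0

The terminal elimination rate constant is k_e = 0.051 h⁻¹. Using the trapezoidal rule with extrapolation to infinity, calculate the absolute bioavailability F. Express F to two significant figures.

Trapezoidal AUC_0→13.75 (oral solution):
  [0→1]: (0.0+174.5)/2 × 1 = 87.25
  [1→1.25]: (174.5+206.8)/2 × 0.25 = 47.6625
  [1.25→7.25]: (206.8+398.7)/2 × 6 = 1816.5
  [7.25→9.25]: (398.7+376.0)/2 × 2 = 774.7
  [9.25→9.75]: (376.0+369.0)/2 × 0.5 = 186.25
  [9.75→13.75]: (369.0+309.0)/2 × 4 = 1356.0
  Sum = 4268.3625 µg/L·h
Tail: C_last/k_e = 309.0/0.051 = 6058.824
AUC_0→∞ (oral solution) = 4268.3625 + 6058.824 = 10327.1865 µg/L·h
F = (AUC_ev/D_ev)/(AUC_iv/D_iv) = (10327.1865/5)/(19200/5) = 2065.4373/3840 = 0.5379

F = 0.54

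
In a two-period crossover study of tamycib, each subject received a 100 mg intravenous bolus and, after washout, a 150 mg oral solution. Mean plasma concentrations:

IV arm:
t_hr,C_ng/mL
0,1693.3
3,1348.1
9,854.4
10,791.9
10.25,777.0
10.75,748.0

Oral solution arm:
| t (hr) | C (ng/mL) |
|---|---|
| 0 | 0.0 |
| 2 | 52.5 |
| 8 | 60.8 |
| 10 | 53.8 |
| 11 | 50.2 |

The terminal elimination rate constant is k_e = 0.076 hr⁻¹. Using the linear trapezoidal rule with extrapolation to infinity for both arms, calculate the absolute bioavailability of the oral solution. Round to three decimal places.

Trapezoidal AUC_0→10.75 (IV):
  [0→3]: (1693.3+1348.1)/2 × 3 = 4562.1
  [3→9]: (1348.1+854.4)/2 × 6 = 6607.5
  [9→10]: (854.4+791.9)/2 × 1 = 823.15
  [10→10.25]: (791.9+777.0)/2 × 0.25 = 196.1125
  [10.25→10.75]: (777.0+748.0)/2 × 0.5 = 381.25
  Sum = 12570.1125 ng/mL·hr
IV tail: 748.0/0.076 = 9842.105; AUC_iv,0→∞ = 12570.1125 + 9842.105 = 22412.2175 ng/mL·hr
Trapezoidal AUC_0→11 (oral solution):
  [0→2]: (0.0+52.5)/2 × 2 = 52.5
  [2→8]: (52.5+60.8)/2 × 6 = 339.9
  [8→10]: (60.8+53.8)/2 × 2 = 114.6
  [10→11]: (53.8+50.2)/2 × 1 = 52.0
  Sum = 559.0 ng/mL·hr
oral solution tail: 50.2/0.076 = 660.526; AUC_ev,0→∞ = 559.0 + 660.526 = 1219.526 ng/mL·hr
F = (AUC_ev/D_ev)/(AUC_iv/D_iv) = (1219.526/150)/(22412.2175/100) = 8.13017/224.122 = 0.0363

F = 0.036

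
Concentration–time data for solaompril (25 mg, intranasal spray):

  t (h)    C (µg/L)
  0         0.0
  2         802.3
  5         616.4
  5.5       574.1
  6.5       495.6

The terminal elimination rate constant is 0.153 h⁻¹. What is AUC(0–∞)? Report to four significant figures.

AUC = 7002 µg/L·h

Trapezoidal AUC_0→6.5:
  [0→2]: (0.0+802.3)/2 × 2 = 802.3
  [2→5]: (802.3+616.4)/2 × 3 = 2128.05
  [5→5.5]: (616.4+574.1)/2 × 0.5 = 297.625
  [5.5→6.5]: (574.1+495.6)/2 × 1 = 534.85
  Sum = 3762.825 µg/L·h
Extrapolated tail: C_last / k_e = 495.6 / 0.153 = 3239.216
AUC_0→∞ = 3762.825 + 3239.216 = 7002.041 µg/L·h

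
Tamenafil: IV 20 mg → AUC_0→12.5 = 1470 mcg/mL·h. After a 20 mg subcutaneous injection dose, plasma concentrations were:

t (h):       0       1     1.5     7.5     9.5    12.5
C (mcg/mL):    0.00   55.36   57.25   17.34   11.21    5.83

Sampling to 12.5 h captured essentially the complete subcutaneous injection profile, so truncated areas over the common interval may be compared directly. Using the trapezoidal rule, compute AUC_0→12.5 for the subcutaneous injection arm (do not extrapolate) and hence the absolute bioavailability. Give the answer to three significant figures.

Trapezoidal AUC_0→12.5 (subcutaneous injection):
  [0→1]: (0.00+55.36)/2 × 1 = 27.68
  [1→1.5]: (55.36+57.25)/2 × 0.5 = 28.1525
  [1.5→7.5]: (57.25+17.34)/2 × 6 = 223.77
  [7.5→9.5]: (17.34+11.21)/2 × 2 = 28.55
  [9.5→12.5]: (11.21+5.83)/2 × 3 = 25.56
  Sum = 333.7125 mcg/mL·h
F = (AUC_ev/D_ev)/(AUC_iv/D_iv) = (333.7125/20)/(1470/20) = 16.685625/73.5 = 0.2270

F = 0.227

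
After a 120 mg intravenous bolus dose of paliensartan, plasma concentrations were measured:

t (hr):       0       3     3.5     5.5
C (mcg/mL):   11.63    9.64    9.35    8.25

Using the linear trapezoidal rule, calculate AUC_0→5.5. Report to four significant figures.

Trapezoidal AUC_0→5.5:
  [0→3]: (11.63+9.64)/2 × 3 = 31.905
  [3→3.5]: (9.64+9.35)/2 × 0.5 = 4.7475
  [3.5→5.5]: (9.35+8.25)/2 × 2 = 17.6
  Sum = 54.2525 mcg/mL·hr

AUC = 54.25 mcg/mL·hr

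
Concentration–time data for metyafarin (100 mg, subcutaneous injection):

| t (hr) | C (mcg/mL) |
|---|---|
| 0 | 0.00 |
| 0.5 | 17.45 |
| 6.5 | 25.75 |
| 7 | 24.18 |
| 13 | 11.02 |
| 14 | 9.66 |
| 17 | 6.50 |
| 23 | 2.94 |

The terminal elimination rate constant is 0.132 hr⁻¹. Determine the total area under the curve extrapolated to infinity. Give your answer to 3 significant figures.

Trapezoidal AUC_0→23:
  [0→0.5]: (0.00+17.45)/2 × 0.5 = 4.3625
  [0.5→6.5]: (17.45+25.75)/2 × 6 = 129.6
  [6.5→7]: (25.75+24.18)/2 × 0.5 = 12.4825
  [7→13]: (24.18+11.02)/2 × 6 = 105.6
  [13→14]: (11.02+9.66)/2 × 1 = 10.34
  [14→17]: (9.66+6.50)/2 × 3 = 24.24
  [17→23]: (6.50+2.94)/2 × 6 = 28.32
  Sum = 314.945 mcg/mL·hr
Extrapolated tail: C_last / k_e = 2.94 / 0.132 = 22.273
AUC_0→∞ = 314.945 + 22.273 = 337.218 mcg/mL·hr

AUC = 337 mcg/mL·hr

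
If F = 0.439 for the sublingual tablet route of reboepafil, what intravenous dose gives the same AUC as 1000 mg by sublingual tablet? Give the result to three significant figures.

Systemic exposure from an extravascular dose = F × D_ev, so the equivalent IV dose is F × D_ev.
D_iv = F × D_ev = 0.439 × 1000 = 439 mg

D_iv = 439 mg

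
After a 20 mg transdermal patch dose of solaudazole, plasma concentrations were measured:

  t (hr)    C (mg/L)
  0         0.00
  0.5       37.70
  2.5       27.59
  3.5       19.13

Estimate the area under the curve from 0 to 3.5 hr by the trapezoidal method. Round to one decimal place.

AUC = 98.1 mg/L·hr

Trapezoidal AUC_0→3.5:
  [0→0.5]: (0.00+37.70)/2 × 0.5 = 9.425
  [0.5→2.5]: (37.70+27.59)/2 × 2 = 65.29
  [2.5→3.5]: (27.59+19.13)/2 × 1 = 23.36
  Sum = 98.075 mg/L·hr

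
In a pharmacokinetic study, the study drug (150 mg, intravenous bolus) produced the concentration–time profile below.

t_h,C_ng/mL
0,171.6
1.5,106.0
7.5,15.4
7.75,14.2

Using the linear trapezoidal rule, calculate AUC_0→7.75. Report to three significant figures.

AUC = 576 ng/mL·h

Trapezoidal AUC_0→7.75:
  [0→1.5]: (171.6+106.0)/2 × 1.5 = 208.2
  [1.5→7.5]: (106.0+15.4)/2 × 6 = 364.2
  [7.5→7.75]: (15.4+14.2)/2 × 0.25 = 3.7
  Sum = 576.1 ng/mL·h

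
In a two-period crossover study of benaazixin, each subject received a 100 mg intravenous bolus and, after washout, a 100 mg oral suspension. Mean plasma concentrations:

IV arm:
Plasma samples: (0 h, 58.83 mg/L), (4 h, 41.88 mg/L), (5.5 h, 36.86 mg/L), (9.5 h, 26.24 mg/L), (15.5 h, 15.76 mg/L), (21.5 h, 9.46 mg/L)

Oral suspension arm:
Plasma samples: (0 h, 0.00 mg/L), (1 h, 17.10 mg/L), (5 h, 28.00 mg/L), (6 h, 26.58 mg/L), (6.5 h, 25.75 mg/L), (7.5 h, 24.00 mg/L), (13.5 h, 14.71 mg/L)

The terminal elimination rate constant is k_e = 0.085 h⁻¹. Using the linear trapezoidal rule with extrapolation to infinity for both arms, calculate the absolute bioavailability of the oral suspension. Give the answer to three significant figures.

F = 0.648

Trapezoidal AUC_0→21.5 (IV):
  [0→4]: (58.83+41.88)/2 × 4 = 201.42
  [4→5.5]: (41.88+36.86)/2 × 1.5 = 59.055
  [5.5→9.5]: (36.86+26.24)/2 × 4 = 126.2
  [9.5→15.5]: (26.24+15.76)/2 × 6 = 126.0
  [15.5→21.5]: (15.76+9.46)/2 × 6 = 75.66
  Sum = 588.335 mg/L·h
IV tail: 9.46/0.085 = 111.294; AUC_iv,0→∞ = 588.335 + 111.294 = 699.629 mg/L·h
Trapezoidal AUC_0→13.5 (oral suspension):
  [0→1]: (0.00+17.10)/2 × 1 = 8.55
  [1→5]: (17.10+28.00)/2 × 4 = 90.2
  [5→6]: (28.00+26.58)/2 × 1 = 27.29
  [6→6.5]: (26.58+25.75)/2 × 0.5 = 13.0825
  [6.5→7.5]: (25.75+24.00)/2 × 1 = 24.875
  [7.5→13.5]: (24.00+14.71)/2 × 6 = 116.13
  Sum = 280.1275 mg/L·h
oral suspension tail: 14.71/0.085 = 173.059; AUC_ev,0→∞ = 280.1275 + 173.059 = 453.1865 mg/L·h
F = (AUC_ev/D_ev)/(AUC_iv/D_iv) = (453.1865/100)/(699.629/100) = 4.531865/6.99629 = 0.6478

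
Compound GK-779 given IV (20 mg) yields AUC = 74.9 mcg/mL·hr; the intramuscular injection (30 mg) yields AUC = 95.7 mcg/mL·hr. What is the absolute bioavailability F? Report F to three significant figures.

F = (AUC_ev / D_ev) / (AUC_iv / D_iv)
  = (95.7/30) / (74.9/20)
  = 3.19 / 3.745 = 0.8518

F = 0.852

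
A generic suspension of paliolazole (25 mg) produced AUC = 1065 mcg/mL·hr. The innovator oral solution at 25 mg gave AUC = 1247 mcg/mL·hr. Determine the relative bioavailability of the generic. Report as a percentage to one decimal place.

F_rel = 85.4%

F_rel = (AUC_test/D_test) / (AUC_ref/D_ref)
      = (1065/25) / (1247/25)
      = 42.6 / 49.88 = 0.8540 = 85.40%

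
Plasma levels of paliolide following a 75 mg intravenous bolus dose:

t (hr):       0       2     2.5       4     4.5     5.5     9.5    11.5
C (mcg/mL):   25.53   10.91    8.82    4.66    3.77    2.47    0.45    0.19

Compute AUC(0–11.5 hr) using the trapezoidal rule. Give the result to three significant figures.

AUC = 63.2 mcg/mL·hr

Trapezoidal AUC_0→11.5:
  [0→2]: (25.53+10.91)/2 × 2 = 36.44
  [2→2.5]: (10.91+8.82)/2 × 0.5 = 4.9325
  [2.5→4]: (8.82+4.66)/2 × 1.5 = 10.11
  [4→4.5]: (4.66+3.77)/2 × 0.5 = 2.1075
  [4.5→5.5]: (3.77+2.47)/2 × 1 = 3.12
  [5.5→9.5]: (2.47+0.45)/2 × 4 = 5.84
  [9.5→11.5]: (0.45+0.19)/2 × 2 = 0.64
  Sum = 63.19 mcg/mL·hr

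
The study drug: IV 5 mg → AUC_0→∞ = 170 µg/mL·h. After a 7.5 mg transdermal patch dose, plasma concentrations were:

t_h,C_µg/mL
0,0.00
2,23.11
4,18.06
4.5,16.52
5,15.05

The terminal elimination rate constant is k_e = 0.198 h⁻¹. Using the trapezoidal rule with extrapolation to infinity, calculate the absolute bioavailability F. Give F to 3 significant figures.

F = 0.615

Trapezoidal AUC_0→5 (transdermal patch):
  [0→2]: (0.00+23.11)/2 × 2 = 23.11
  [2→4]: (23.11+18.06)/2 × 2 = 41.17
  [4→4.5]: (18.06+16.52)/2 × 0.5 = 8.645
  [4.5→5]: (16.52+15.05)/2 × 0.5 = 7.8925
  Sum = 80.8175 µg/mL·h
Tail: C_last/k_e = 15.05/0.198 = 76.010
AUC_0→∞ (transdermal patch) = 80.8175 + 76.010 = 156.8275 µg/mL·h
F = (AUC_ev/D_ev)/(AUC_iv/D_iv) = (156.8275/7.5)/(170/5) = 20.9103/34 = 0.6150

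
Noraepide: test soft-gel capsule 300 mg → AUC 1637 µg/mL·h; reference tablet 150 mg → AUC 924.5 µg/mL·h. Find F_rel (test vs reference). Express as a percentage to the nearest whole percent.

F_rel = 89%

F_rel = (AUC_test/D_test) / (AUC_ref/D_ref)
      = (1637/300) / (924.5/150)
      = 5.45667 / 6.16333 = 0.8853 = 88.53%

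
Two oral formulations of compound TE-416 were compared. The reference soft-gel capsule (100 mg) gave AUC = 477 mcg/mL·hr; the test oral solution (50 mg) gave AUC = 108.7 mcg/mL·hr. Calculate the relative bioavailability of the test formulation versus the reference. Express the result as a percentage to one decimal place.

F_rel = (AUC_test/D_test) / (AUC_ref/D_ref)
      = (108.7/50) / (477/100)
      = 2.174 / 4.77 = 0.4558 = 45.58%

F_rel = 45.6%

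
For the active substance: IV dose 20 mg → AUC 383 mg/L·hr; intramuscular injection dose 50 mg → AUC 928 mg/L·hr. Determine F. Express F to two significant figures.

F = 0.97

F = (AUC_ev / D_ev) / (AUC_iv / D_iv)
  = (928/50) / (383/20)
  = 18.56 / 19.15 = 0.9692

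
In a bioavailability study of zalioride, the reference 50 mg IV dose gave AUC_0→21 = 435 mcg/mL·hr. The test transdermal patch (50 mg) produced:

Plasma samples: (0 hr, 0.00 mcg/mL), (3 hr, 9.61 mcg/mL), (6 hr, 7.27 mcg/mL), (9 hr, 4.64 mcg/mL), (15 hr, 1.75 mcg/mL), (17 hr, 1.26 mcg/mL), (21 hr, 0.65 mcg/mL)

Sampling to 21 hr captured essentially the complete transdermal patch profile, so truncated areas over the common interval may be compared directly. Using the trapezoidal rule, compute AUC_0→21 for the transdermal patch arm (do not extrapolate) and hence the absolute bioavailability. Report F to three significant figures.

Trapezoidal AUC_0→21 (transdermal patch):
  [0→3]: (0.00+9.61)/2 × 3 = 14.415
  [3→6]: (9.61+7.27)/2 × 3 = 25.32
  [6→9]: (7.27+4.64)/2 × 3 = 17.865
  [9→15]: (4.64+1.75)/2 × 6 = 19.17
  [15→17]: (1.75+1.26)/2 × 2 = 3.01
  [17→21]: (1.26+0.65)/2 × 4 = 3.82
  Sum = 83.6 mcg/mL·hr
F = (AUC_ev/D_ev)/(AUC_iv/D_iv) = (83.6/50)/(435/50) = 1.672/8.7 = 0.1922

F = 0.192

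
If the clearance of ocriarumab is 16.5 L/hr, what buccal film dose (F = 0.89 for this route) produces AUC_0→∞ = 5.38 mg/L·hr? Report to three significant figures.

Dose = CL × AUC_0→∞ / F
     = 16.5 × 5.38 / 0.89 = 99.7416 mg

Dose = 99.7 mg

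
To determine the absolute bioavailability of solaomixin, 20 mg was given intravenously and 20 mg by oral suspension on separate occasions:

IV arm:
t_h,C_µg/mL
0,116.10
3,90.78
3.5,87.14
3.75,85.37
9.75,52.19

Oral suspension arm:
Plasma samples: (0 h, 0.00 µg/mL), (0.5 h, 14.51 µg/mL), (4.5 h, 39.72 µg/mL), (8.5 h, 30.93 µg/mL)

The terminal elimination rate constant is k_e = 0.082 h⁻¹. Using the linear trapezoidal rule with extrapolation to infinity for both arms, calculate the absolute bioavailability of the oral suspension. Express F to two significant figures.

Trapezoidal AUC_0→9.75 (IV):
  [0→3]: (116.10+90.78)/2 × 3 = 310.32
  [3→3.5]: (90.78+87.14)/2 × 0.5 = 44.48
  [3.5→3.75]: (87.14+85.37)/2 × 0.25 = 21.56375
  [3.75→9.75]: (85.37+52.19)/2 × 6 = 412.68
  Sum = 789.04375 µg/mL·h
IV tail: 52.19/0.082 = 636.463; AUC_iv,0→∞ = 789.04375 + 636.463 = 1425.50675 µg/mL·h
Trapezoidal AUC_0→8.5 (oral suspension):
  [0→0.5]: (0.00+14.51)/2 × 0.5 = 3.6275
  [0.5→4.5]: (14.51+39.72)/2 × 4 = 108.46
  [4.5→8.5]: (39.72+30.93)/2 × 4 = 141.3
  Sum = 253.3875 µg/mL·h
oral suspension tail: 30.93/0.082 = 377.195; AUC_ev,0→∞ = 253.3875 + 377.195 = 630.5825 µg/mL·h
F = (AUC_ev/D_ev)/(AUC_iv/D_iv) = (630.5825/20)/(1425.50675/20) = 31.529125/71.2753 = 0.4424

F = 0.44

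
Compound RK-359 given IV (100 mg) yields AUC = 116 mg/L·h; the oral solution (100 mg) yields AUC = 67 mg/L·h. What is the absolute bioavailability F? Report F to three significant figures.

F = 0.578

F = (AUC_ev / D_ev) / (AUC_iv / D_iv)
  = (67/100) / (116/100)
  = 0.67 / 1.16 = 0.5776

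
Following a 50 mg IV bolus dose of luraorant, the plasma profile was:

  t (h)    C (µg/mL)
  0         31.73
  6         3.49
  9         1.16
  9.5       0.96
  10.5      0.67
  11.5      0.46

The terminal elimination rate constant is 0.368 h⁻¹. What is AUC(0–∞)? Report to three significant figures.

AUC = 116 µg/mL·h

Trapezoidal AUC_0→11.5:
  [0→6]: (31.73+3.49)/2 × 6 = 105.66
  [6→9]: (3.49+1.16)/2 × 3 = 6.975
  [9→9.5]: (1.16+0.96)/2 × 0.5 = 0.53
  [9.5→10.5]: (0.96+0.67)/2 × 1 = 0.815
  [10.5→11.5]: (0.67+0.46)/2 × 1 = 0.565
  Sum = 114.545 µg/mL·h
Extrapolated tail: C_last / k_e = 0.46 / 0.368 = 1.250
AUC_0→∞ = 114.545 + 1.250 = 115.795 µg/mL·h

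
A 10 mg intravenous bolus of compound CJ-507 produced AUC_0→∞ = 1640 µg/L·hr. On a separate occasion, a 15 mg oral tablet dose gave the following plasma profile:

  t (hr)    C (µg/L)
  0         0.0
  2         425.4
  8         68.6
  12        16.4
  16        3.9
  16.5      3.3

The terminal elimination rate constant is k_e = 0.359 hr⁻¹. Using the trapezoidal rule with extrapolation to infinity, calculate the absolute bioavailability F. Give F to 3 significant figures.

F = 0.865

Trapezoidal AUC_0→16.5 (oral tablet):
  [0→2]: (0.0+425.4)/2 × 2 = 425.4
  [2→8]: (425.4+68.6)/2 × 6 = 1482.0
  [8→12]: (68.6+16.4)/2 × 4 = 170.0
  [12→16]: (16.4+3.9)/2 × 4 = 40.6
  [16→16.5]: (3.9+3.3)/2 × 0.5 = 1.8
  Sum = 2119.8 µg/L·hr
Tail: C_last/k_e = 3.3/0.359 = 9.192
AUC_0→∞ (oral tablet) = 2119.8 + 9.192 = 2128.992 µg/L·hr
F = (AUC_ev/D_ev)/(AUC_iv/D_iv) = (2128.992/15)/(1640/10) = 141.9328/164 = 0.8654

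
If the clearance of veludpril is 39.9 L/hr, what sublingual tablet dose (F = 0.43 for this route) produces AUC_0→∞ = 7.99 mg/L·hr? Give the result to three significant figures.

Dose = 741 mg

Dose = CL × AUC_0→∞ / F
     = 39.9 × 7.99 / 0.43 = 741.398 mg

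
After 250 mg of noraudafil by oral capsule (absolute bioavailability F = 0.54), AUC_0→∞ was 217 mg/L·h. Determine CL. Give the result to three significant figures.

CL = 0.622 L/h

CL = F × Dose / AUC_0→∞
   = 0.54 × 250 / 217 = 0.62212 L/h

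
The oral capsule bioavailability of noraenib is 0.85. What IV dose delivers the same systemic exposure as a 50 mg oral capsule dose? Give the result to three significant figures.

Systemic exposure from an extravascular dose = F × D_ev, so the equivalent IV dose is F × D_ev.
D_iv = F × D_ev = 0.85 × 50 = 42.5 mg

D_iv = 42.5 mg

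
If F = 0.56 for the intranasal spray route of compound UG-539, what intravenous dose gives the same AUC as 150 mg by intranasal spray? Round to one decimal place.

D_iv = 84.0 mg

Systemic exposure from an extravascular dose = F × D_ev, so the equivalent IV dose is F × D_ev.
D_iv = F × D_ev = 0.56 × 150 = 84 mg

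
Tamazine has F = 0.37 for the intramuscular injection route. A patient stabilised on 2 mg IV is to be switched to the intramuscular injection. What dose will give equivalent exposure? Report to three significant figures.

For equal systemic exposure: F × D_ev = D_iv
D_ev = D_iv / F = 2 / 0.37 = 5.40541 mg

D_intramuscular = 5.41 mg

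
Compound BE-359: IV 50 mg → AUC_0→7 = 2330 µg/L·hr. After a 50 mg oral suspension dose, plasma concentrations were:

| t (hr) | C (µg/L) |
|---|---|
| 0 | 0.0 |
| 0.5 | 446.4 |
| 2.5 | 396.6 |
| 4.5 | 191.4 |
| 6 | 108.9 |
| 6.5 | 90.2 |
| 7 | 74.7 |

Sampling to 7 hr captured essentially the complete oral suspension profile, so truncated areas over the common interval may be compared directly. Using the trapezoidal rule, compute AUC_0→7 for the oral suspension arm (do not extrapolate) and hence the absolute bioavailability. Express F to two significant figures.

F = 0.80

Trapezoidal AUC_0→7 (oral suspension):
  [0→0.5]: (0.0+446.4)/2 × 0.5 = 111.6
  [0.5→2.5]: (446.4+396.6)/2 × 2 = 843.0
  [2.5→4.5]: (396.6+191.4)/2 × 2 = 588.0
  [4.5→6]: (191.4+108.9)/2 × 1.5 = 225.225
  [6→6.5]: (108.9+90.2)/2 × 0.5 = 49.775
  [6.5→7]: (90.2+74.7)/2 × 0.5 = 41.225
  Sum = 1858.825 µg/L·hr
F = (AUC_ev/D_ev)/(AUC_iv/D_iv) = (1858.825/50)/(2330/50) = 37.1765/46.6 = 0.7978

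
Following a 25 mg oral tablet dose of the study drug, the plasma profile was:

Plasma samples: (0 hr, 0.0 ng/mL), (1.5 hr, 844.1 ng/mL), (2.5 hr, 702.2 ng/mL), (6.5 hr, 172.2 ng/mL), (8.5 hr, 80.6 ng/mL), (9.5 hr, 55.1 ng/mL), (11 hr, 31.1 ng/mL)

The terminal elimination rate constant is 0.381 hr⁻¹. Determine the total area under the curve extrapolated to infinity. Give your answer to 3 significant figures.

AUC = 3620 ng/mL·hr

Trapezoidal AUC_0→11:
  [0→1.5]: (0.0+844.1)/2 × 1.5 = 633.075
  [1.5→2.5]: (844.1+702.2)/2 × 1 = 773.15
  [2.5→6.5]: (702.2+172.2)/2 × 4 = 1748.8
  [6.5→8.5]: (172.2+80.6)/2 × 2 = 252.8
  [8.5→9.5]: (80.6+55.1)/2 × 1 = 67.85
  [9.5→11]: (55.1+31.1)/2 × 1.5 = 64.65
  Sum = 3540.325 ng/mL·hr
Extrapolated tail: C_last / k_e = 31.1 / 0.381 = 81.627
AUC_0→∞ = 3540.325 + 81.627 = 3621.952 ng/mL·hr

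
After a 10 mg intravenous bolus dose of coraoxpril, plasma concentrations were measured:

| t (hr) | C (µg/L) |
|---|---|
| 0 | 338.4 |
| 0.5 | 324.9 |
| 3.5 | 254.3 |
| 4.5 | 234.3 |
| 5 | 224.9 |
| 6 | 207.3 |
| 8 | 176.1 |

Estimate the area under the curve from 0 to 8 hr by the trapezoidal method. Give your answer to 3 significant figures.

AUC = 1990 µg/L·hr

Trapezoidal AUC_0→8:
  [0→0.5]: (338.4+324.9)/2 × 0.5 = 165.825
  [0.5→3.5]: (324.9+254.3)/2 × 3 = 868.8
  [3.5→4.5]: (254.3+234.3)/2 × 1 = 244.3
  [4.5→5]: (234.3+224.9)/2 × 0.5 = 114.8
  [5→6]: (224.9+207.3)/2 × 1 = 216.1
  [6→8]: (207.3+176.1)/2 × 2 = 383.4
  Sum = 1993.225 µg/L·hr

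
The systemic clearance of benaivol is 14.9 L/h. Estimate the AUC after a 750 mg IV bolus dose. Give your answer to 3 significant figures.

AUC = 50.3 mg/L·h

AUC_0→∞ = Dose_iv / CL
        = 750 / 14.9 = 50.3356 mg/L·h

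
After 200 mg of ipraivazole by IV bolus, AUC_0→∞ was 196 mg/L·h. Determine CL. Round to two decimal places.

CL = Dose_iv / AUC_0→∞
   = 200 / 196 = 1.02041 L/h

CL = 1.02 L/h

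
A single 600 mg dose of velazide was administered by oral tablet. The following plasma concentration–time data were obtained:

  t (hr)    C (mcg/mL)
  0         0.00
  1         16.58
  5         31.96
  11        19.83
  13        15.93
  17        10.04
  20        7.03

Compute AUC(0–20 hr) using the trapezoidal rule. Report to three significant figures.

AUC = 374 mcg/mL·hr

Trapezoidal AUC_0→20:
  [0→1]: (0.00+16.58)/2 × 1 = 8.29
  [1→5]: (16.58+31.96)/2 × 4 = 97.08
  [5→11]: (31.96+19.83)/2 × 6 = 155.37
  [11→13]: (19.83+15.93)/2 × 2 = 35.76
  [13→17]: (15.93+10.04)/2 × 4 = 51.94
  [17→20]: (10.04+7.03)/2 × 3 = 25.605
  Sum = 374.045 mcg/mL·hr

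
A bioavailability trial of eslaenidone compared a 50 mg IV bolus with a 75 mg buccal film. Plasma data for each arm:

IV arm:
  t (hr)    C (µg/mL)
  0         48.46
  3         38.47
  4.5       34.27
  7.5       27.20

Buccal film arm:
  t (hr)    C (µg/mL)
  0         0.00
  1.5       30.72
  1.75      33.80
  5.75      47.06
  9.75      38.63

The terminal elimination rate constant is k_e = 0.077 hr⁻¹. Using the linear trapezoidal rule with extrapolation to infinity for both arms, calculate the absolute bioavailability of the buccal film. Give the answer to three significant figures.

F = 0.916

Trapezoidal AUC_0→7.5 (IV):
  [0→3]: (48.46+38.47)/2 × 3 = 130.395
  [3→4.5]: (38.47+34.27)/2 × 1.5 = 54.555
  [4.5→7.5]: (34.27+27.20)/2 × 3 = 92.205
  Sum = 277.155 µg/mL·hr
IV tail: 27.20/0.077 = 353.247; AUC_iv,0→∞ = 277.155 + 353.247 = 630.402 µg/mL·hr
Trapezoidal AUC_0→9.75 (buccal film):
  [0→1.5]: (0.00+30.72)/2 × 1.5 = 23.04
  [1.5→1.75]: (30.72+33.80)/2 × 0.25 = 8.065
  [1.75→5.75]: (33.80+47.06)/2 × 4 = 161.72
  [5.75→9.75]: (47.06+38.63)/2 × 4 = 171.38
  Sum = 364.205 µg/mL·hr
buccal film tail: 38.63/0.077 = 501.688; AUC_ev,0→∞ = 364.205 + 501.688 = 865.893 µg/mL·hr
F = (AUC_ev/D_ev)/(AUC_iv/D_iv) = (865.893/75)/(630.402/50) = 11.54524/12.60804 = 0.9157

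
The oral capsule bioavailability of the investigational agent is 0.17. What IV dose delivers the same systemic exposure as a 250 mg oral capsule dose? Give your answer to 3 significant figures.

Systemic exposure from an extravascular dose = F × D_ev, so the equivalent IV dose is F × D_ev.
D_iv = F × D_ev = 0.17 × 250 = 42.5 mg

D_iv = 42.5 mg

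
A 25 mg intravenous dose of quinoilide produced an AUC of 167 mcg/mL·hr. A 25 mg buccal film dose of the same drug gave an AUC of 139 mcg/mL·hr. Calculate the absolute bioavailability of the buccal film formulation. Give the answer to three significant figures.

F = (AUC_ev / D_ev) / (AUC_iv / D_iv)
  = (139/25) / (167/25)
  = 5.56 / 6.68 = 0.8323

F = 0.832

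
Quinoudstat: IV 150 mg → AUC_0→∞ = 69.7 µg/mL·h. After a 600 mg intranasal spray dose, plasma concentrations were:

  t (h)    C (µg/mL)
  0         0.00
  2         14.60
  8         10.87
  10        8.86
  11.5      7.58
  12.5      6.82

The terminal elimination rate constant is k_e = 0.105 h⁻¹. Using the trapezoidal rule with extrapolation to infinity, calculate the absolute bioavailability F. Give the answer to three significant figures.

F = 0.700

Trapezoidal AUC_0→12.5 (intranasal spray):
  [0→2]: (0.00+14.60)/2 × 2 = 14.6
  [2→8]: (14.60+10.87)/2 × 6 = 76.41
  [8→10]: (10.87+8.86)/2 × 2 = 19.73
  [10→11.5]: (8.86+7.58)/2 × 1.5 = 12.33
  [11.5→12.5]: (7.58+6.82)/2 × 1 = 7.2
  Sum = 130.27 µg/mL·h
Tail: C_last/k_e = 6.82/0.105 = 64.952
AUC_0→∞ (intranasal spray) = 130.27 + 64.952 = 195.222 µg/mL·h
F = (AUC_ev/D_ev)/(AUC_iv/D_iv) = (195.222/600)/(69.7/150) = 0.32537/0.464667 = 0.7002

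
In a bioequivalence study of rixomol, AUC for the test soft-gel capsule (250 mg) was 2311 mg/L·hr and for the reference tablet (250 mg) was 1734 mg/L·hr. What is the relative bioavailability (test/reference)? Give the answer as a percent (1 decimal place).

F_rel = (AUC_test/D_test) / (AUC_ref/D_ref)
      = (2311/250) / (1734/250)
      = 9.244 / 6.936 = 1.3328 = 133.28%

F_rel = 133.3%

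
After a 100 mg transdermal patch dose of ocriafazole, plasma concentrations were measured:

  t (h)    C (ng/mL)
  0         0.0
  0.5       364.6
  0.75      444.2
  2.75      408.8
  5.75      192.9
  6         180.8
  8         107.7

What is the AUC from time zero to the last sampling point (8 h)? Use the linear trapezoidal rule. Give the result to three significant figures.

AUC = 2280 ng/mL·h

Trapezoidal AUC_0→8:
  [0→0.5]: (0.0+364.6)/2 × 0.5 = 91.15
  [0.5→0.75]: (364.6+444.2)/2 × 0.25 = 101.1
  [0.75→2.75]: (444.2+408.8)/2 × 2 = 853.0
  [2.75→5.75]: (408.8+192.9)/2 × 3 = 902.55
  [5.75→6]: (192.9+180.8)/2 × 0.25 = 46.7125
  [6→8]: (180.8+107.7)/2 × 2 = 288.5
  Sum = 2283.0125 ng/mL·h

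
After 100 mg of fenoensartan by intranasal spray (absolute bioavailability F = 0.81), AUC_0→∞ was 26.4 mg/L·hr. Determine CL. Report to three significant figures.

CL = 3.07 L/hr

CL = F × Dose / AUC_0→∞
   = 0.81 × 100 / 26.4 = 3.06818 L/hr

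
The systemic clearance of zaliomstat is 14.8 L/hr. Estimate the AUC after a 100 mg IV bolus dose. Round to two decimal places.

AUC_0→∞ = Dose_iv / CL
        = 100 / 14.8 = 6.75676 mg/L·hr

AUC = 6.76 mg/L·hr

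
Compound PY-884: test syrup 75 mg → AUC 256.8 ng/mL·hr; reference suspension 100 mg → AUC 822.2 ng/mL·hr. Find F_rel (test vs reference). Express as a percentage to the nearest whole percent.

F_rel = (AUC_test/D_test) / (AUC_ref/D_ref)
      = (256.8/75) / (822.2/100)
      = 3.424 / 8.222 = 0.4164 = 41.64%

F_rel = 42%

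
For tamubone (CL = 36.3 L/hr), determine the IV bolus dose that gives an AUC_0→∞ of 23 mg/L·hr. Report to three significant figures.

Dose_iv = CL × AUC_0→∞
     = 36.3 × 23 = 834.9 mg

Dose = 835 mg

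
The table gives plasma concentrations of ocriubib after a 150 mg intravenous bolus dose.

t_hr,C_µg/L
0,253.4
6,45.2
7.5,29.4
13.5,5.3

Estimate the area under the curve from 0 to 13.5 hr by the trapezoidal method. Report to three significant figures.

AUC = 1060 µg/L·hr

Trapezoidal AUC_0→13.5:
  [0→6]: (253.4+45.2)/2 × 6 = 895.8
  [6→7.5]: (45.2+29.4)/2 × 1.5 = 55.95
  [7.5→13.5]: (29.4+5.3)/2 × 6 = 104.1
  Sum = 1055.85 µg/L·hr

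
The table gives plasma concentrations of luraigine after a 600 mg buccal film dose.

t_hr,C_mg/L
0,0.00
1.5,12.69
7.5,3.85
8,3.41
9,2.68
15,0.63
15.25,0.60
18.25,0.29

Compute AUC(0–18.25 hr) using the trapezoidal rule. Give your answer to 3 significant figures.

Trapezoidal AUC_0→18.25:
  [0→1.5]: (0.00+12.69)/2 × 1.5 = 9.5175
  [1.5→7.5]: (12.69+3.85)/2 × 6 = 49.62
  [7.5→8]: (3.85+3.41)/2 × 0.5 = 1.815
  [8→9]: (3.41+2.68)/2 × 1 = 3.045
  [9→15]: (2.68+0.63)/2 × 6 = 9.93
  [15→15.25]: (0.63+0.60)/2 × 0.25 = 0.15375
  [15.25→18.25]: (0.60+0.29)/2 × 3 = 1.335
  Sum = 75.41625 mg/L·hr

AUC = 75.4 mg/L·hr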